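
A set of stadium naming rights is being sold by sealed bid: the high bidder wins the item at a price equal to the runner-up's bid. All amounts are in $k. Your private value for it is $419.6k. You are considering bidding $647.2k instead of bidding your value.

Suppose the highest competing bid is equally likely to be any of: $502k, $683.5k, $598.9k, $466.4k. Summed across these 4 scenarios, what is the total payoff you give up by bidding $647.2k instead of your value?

$308.5k

The deviation costs you only when the competing bid falls strictly between $419.6k and $647.2k; elsewhere both bids give the same outcome.
$502k: truthful payoff $0k, deviation payoff −$82.4k → loss $82.4k.
$683.5k: outcomes coincide → loss $0k.
$598.9k: truthful payoff $0k, deviation payoff −$179.3k → loss $179.3k.
$466.4k: truthful payoff $0k, deviation payoff −$46.8k → loss $46.8k.
Total loss = $82.4k + $179.3k + $46.8k = $308.5k.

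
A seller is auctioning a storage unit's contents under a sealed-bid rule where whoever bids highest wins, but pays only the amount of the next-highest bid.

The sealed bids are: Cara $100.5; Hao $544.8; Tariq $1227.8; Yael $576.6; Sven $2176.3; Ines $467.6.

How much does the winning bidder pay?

$1227.8

Highest bid: Sven at $2176.3, so Sven wins.
Second-highest bid: Tariq at $1227.8 — that is the price the winner pays.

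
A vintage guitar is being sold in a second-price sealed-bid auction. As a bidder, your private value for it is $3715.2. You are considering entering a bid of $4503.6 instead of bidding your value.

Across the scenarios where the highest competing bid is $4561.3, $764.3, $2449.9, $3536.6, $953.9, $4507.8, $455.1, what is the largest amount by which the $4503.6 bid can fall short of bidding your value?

$4561.3: same outcome either way → loss $0.
$764.3: same outcome either way → loss $0.
$2449.9: same outcome either way → loss $0.
$3536.6: same outcome either way → loss $0.
$953.9: same outcome either way → loss $0.
$4507.8: same outcome either way → loss $0.
$455.1: same outcome either way → loss $0.
Maximum loss: $0.

$0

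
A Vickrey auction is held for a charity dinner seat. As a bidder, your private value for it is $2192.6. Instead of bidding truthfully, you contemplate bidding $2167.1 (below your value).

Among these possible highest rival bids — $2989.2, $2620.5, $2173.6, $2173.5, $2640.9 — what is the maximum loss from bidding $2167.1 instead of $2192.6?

$2989.2: same outcome either way → loss $0.
$2620.5: same outcome either way → loss $0.
$2173.6: truthful gives $19, deviation gives $0 → loss $19.
$2173.5: truthful gives $19.1, deviation gives $0 → loss $19.1.
$2640.9: same outcome either way → loss $0.
Maximum loss: $19.1.

$19.1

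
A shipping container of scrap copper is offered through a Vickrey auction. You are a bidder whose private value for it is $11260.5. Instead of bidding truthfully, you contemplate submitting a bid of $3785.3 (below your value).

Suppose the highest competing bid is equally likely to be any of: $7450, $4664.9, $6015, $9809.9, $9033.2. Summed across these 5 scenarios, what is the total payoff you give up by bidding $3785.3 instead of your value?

$19329.5

The deviation costs you only when the competing bid falls strictly between $3785.3 and $11260.5; elsewhere both bids give the same outcome.
$7450: truthful payoff $3810.5, deviation payoff $0 → loss $3810.5.
$4664.9: truthful payoff $6595.6, deviation payoff $0 → loss $6595.6.
$6015: truthful payoff $5245.5, deviation payoff $0 → loss $5245.5.
$9809.9: truthful payoff $1450.6, deviation payoff $0 → loss $1450.6.
$9033.2: truthful payoff $2227.3, deviation payoff $0 → loss $2227.3.
Total loss = $3810.5 + $6595.6 + $5245.5 + $1450.6 + $2227.3 = $19329.5.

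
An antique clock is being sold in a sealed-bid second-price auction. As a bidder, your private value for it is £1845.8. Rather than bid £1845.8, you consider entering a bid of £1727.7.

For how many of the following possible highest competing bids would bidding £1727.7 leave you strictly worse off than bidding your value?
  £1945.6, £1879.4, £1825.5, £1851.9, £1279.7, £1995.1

1

The deviation hurts exactly when the highest competing bid lies strictly between £1727.7 and £1845.8 — underbidding then forfeits a profitable win.
£1945.6: above both → same outcome either way.
£1879.4: above both → same outcome either way.
£1825.5: inside the interval → strictly worse (loss £20.3).
£1851.9: above both → same outcome either way.
£1279.7: below both → same outcome either way.
£1995.1: above both → same outcome either way.
Count: 1.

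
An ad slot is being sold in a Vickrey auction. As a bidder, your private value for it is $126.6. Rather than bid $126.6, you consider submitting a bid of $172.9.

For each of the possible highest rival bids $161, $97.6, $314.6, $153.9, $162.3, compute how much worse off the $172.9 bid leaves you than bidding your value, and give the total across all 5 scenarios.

$97.4

The deviation costs you only when the competing bid falls strictly between $126.6 and $172.9; elsewhere both bids give the same outcome.
$161: truthful payoff $0, deviation payoff −$34.4 → loss $34.4.
$97.6: outcomes coincide → loss $0.
$314.6: outcomes coincide → loss $0.
$153.9: truthful payoff $0, deviation payoff −$27.3 → loss $27.3.
$162.3: truthful payoff $0, deviation payoff −$35.7 → loss $35.7.
Total loss = $34.4 + $27.3 + $35.7 = $97.4.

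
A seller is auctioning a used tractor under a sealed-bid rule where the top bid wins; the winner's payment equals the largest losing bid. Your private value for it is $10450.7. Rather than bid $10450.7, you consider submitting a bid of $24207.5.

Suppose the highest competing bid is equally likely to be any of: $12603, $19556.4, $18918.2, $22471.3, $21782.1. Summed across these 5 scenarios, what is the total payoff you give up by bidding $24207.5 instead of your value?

$43077.5

The deviation costs you only when the competing bid falls strictly between $10450.7 and $24207.5; elsewhere both bids give the same outcome.
$12603: truthful payoff $0, deviation payoff −$2152.3 → loss $2152.3.
$19556.4: truthful payoff $0, deviation payoff −$9105.7 → loss $9105.7.
$18918.2: truthful payoff $0, deviation payoff −$8467.5 → loss $8467.5.
$22471.3: truthful payoff $0, deviation payoff −$12020.6 → loss $12020.6.
$21782.1: truthful payoff $0, deviation payoff −$11331.4 → loss $11331.4.
Total loss = $2152.3 + $9105.7 + $8467.5 + $12020.6 + $11331.4 = $43077.5.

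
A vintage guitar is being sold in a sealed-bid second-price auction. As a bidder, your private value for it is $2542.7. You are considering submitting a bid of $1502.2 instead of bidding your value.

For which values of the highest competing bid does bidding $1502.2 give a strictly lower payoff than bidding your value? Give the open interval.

If the competing bid is below $1502.2, both bids win at the same price — no difference.
If it is above $2542.7, both bids lose — no difference.
If it lies strictly between $1502.2 and $2542.7, bidding your value wins at a price below your value (positive payoff) while bidding $1502.2 loses (payoff 0).
So the deviation strictly hurts on the open interval ($1502.2, $2542.7).
Truthful bidding weakly dominates here: raising your bid can only win items priced above your value, and lowering it can only forfeit items priced below.

($1502.2, $2542.7)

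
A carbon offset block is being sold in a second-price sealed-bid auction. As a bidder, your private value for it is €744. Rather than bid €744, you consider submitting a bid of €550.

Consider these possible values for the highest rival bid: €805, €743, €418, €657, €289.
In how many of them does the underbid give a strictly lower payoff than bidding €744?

2

The deviation hurts exactly when the highest competing bid lies strictly between €550 and €744 — underbidding then forfeits a profitable win.
€805: above both → same outcome either way.
€743: inside the interval → strictly worse (loss €1).
€418: below both → same outcome either way.
€657: inside the interval → strictly worse (loss €87).
€289: below both → same outcome either way.
Count: 2.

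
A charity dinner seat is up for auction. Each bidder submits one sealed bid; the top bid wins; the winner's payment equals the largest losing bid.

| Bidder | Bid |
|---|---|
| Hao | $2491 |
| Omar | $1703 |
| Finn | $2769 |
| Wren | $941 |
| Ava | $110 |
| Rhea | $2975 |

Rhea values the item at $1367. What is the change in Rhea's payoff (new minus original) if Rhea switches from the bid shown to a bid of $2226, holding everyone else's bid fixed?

The highest bid among the other bidders is $2769; Rhea's bid doesn't change that.
Original bid $2975: Rhea is highest, pays the top rival bid $2769; payoff $1367 − $2769 = −$1402.
Alternative bid $2226: Rhea is not highest (top rival bid is $2769); payoff $0.
Change in payoff = $0 − (−$1402) = $1402.

$1402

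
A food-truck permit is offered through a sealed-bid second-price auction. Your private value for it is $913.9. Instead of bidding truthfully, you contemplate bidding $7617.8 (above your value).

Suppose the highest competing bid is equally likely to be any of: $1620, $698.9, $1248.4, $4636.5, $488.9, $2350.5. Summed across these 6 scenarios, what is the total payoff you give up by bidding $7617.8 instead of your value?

$6199.8

The deviation costs you only when the competing bid falls strictly between $913.9 and $7617.8; elsewhere both bids give the same outcome.
$1620: truthful payoff $0, deviation payoff −$706.1 → loss $706.1.
$698.9: outcomes coincide → loss $0.
$1248.4: truthful payoff $0, deviation payoff −$334.5 → loss $334.5.
$4636.5: truthful payoff $0, deviation payoff −$3722.6 → loss $3722.6.
$488.9: outcomes coincide → loss $0.
$2350.5: truthful payoff $0, deviation payoff −$1436.6 → loss $1436.6.
Total loss = $706.1 + $334.5 + $3722.6 + $1436.6 = $6199.8.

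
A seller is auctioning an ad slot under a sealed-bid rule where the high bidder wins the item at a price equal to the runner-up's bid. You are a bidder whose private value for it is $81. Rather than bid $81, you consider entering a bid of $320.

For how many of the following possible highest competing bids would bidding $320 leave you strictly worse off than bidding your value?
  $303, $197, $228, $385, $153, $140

The deviation hurts exactly when the highest competing bid lies strictly between $81 and $320 — overbidding then wins at a price above your value.
$303: inside the interval → strictly worse (loss $222).
$197: inside the interval → strictly worse (loss $116).
$228: inside the interval → strictly worse (loss $147).
$385: above both → same outcome either way.
$153: inside the interval → strictly worse (loss $72).
$140: inside the interval → strictly worse (loss $59).
Count: 5.

5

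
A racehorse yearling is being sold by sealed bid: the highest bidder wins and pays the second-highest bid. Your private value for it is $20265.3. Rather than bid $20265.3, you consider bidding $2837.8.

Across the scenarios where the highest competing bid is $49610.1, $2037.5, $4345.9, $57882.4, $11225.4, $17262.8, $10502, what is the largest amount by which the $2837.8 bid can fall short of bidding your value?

$49610.1: same outcome either way → loss $0.
$2037.5: same outcome either way → loss $0.
$4345.9: truthful gives $15919.4, deviation gives $0 → loss $15919.4.
$57882.4: same outcome either way → loss $0.
$11225.4: truthful gives $9039.9, deviation gives $0 → loss $9039.9.
$17262.8: truthful gives $3002.5, deviation gives $0 → loss $3002.5.
$10502: truthful gives $9763.3, deviation gives $0 → loss $9763.3.
Maximum loss: $15919.4.

$15919.4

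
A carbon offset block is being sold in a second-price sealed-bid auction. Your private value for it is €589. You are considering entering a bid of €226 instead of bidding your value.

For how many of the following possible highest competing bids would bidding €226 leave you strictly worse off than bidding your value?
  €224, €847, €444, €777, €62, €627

1

The deviation hurts exactly when the highest competing bid lies strictly between €226 and €589 — underbidding then forfeits a profitable win.
€224: below both → same outcome either way.
€847: above both → same outcome either way.
€444: inside the interval → strictly worse (loss €145).
€777: above both → same outcome either way.
€62: below both → same outcome either way.
€627: above both → same outcome either way.
Count: 1.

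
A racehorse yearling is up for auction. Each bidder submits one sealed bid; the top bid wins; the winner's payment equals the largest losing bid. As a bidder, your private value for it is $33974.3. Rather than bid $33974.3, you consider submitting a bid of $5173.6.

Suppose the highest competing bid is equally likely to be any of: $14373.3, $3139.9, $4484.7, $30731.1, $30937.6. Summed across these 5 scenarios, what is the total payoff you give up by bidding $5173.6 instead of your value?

$25880.9

The deviation costs you only when the competing bid falls strictly between $5173.6 and $33974.3; elsewhere both bids give the same outcome.
$14373.3: truthful payoff $19601, deviation payoff $0 → loss $19601.
$3139.9: outcomes coincide → loss $0.
$4484.7: outcomes coincide → loss $0.
$30731.1: truthful payoff $3243.2, deviation payoff $0 → loss $3243.2.
$30937.6: truthful payoff $3036.7, deviation payoff $0 → loss $3036.7.
Total loss = $19601 + $3243.2 + $3036.7 = $25880.9.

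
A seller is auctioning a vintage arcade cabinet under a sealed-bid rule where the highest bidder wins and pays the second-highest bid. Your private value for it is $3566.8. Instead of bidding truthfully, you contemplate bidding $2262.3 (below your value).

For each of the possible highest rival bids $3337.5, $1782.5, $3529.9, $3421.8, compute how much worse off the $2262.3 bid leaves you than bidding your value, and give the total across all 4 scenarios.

The deviation costs you only when the competing bid falls strictly between $2262.3 and $3566.8; elsewhere both bids give the same outcome.
$3337.5: truthful payoff $229.3, deviation payoff $0 → loss $229.3.
$1782.5: outcomes coincide → loss $0.
$3529.9: truthful payoff $36.9, deviation payoff $0 → loss $36.9.
$3421.8: truthful payoff $145, deviation payoff $0 → loss $145.
Total loss = $229.3 + $36.9 + $145 = $411.2.
Because the price is fixed by the runner-up's bid, deviating from your value can only change a good outcome into a bad one — never the reverse.

$411.2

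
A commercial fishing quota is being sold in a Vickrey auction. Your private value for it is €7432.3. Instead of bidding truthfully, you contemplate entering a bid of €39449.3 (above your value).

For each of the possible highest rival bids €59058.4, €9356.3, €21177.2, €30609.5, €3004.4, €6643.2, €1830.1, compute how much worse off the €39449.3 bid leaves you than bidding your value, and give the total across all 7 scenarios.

€38846.1

The deviation costs you only when the competing bid falls strictly between €7432.3 and €39449.3; elsewhere both bids give the same outcome.
€59058.4: outcomes coincide → loss €0.
€9356.3: truthful payoff €0, deviation payoff −€1924 → loss €1924.
€21177.2: truthful payoff €0, deviation payoff −€13744.9 → loss €13744.9.
€30609.5: truthful payoff €0, deviation payoff −€23177.2 → loss €23177.2.
€3004.4: outcomes coincide → loss €0.
€6643.2: outcomes coincide → loss €0.
€1830.1: outcomes coincide → loss €0.
Total loss = €1924 + €13744.9 + €23177.2 = €38846.1.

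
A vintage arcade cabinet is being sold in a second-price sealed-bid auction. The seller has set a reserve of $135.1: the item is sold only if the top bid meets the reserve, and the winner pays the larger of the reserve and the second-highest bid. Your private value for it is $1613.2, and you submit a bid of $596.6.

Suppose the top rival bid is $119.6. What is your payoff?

$1478.1

Your bid $596.6 is the highest and exceeds the reserve.
Price = max(second-highest bid, reserve) = max($119.6, $135.1) = $135.1.
Payoff = $1613.2 − $135.1 = $1478.1.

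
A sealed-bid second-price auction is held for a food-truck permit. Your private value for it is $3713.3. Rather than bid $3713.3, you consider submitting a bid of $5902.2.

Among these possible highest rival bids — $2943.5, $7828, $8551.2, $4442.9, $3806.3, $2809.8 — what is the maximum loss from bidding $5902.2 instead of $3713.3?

$2943.5: same outcome either way → loss $0.
$7828: same outcome either way → loss $0.
$8551.2: same outcome either way → loss $0.
$4442.9: truthful gives $0, deviation gives −$729.6 → loss $729.6.
$3806.3: truthful gives $0, deviation gives −$93 → loss $93.
$2809.8: same outcome either way → loss $0.
Maximum loss: $729.6.

$729.6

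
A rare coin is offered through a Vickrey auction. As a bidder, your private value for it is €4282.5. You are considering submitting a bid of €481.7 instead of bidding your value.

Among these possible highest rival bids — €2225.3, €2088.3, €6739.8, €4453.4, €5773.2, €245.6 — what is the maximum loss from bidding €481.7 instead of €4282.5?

€2225.3: truthful gives €2057.2, deviation gives €0 → loss €2057.2.
€2088.3: truthful gives €2194.2, deviation gives €0 → loss €2194.2.
€6739.8: same outcome either way → loss €0.
€4453.4: same outcome either way → loss €0.
€5773.2: same outcome either way → loss €0.
€245.6: same outcome either way → loss €0.
Maximum loss: €2194.2.

€2194.2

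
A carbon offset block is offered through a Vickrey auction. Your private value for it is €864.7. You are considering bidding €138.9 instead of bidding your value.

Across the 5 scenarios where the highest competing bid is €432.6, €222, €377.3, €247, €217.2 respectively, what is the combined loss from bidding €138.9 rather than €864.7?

€2827.4

The deviation costs you only when the competing bid falls strictly between €138.9 and €864.7; elsewhere both bids give the same outcome.
€432.6: truthful payoff €432.1, deviation payoff €0 → loss €432.1.
€222: truthful payoff €642.7, deviation payoff €0 → loss €642.7.
€377.3: truthful payoff €487.4, deviation payoff €0 → loss €487.4.
€247: truthful payoff €617.7, deviation payoff €0 → loss €617.7.
€217.2: truthful payoff €647.5, deviation payoff €0 → loss €647.5.
Total loss = €432.1 + €642.7 + €487.4 + €617.7 + €647.5 = €2827.4.
Truthful bidding weakly dominates here: raising your bid can only win items priced above your value, and lowering it can only forfeit items priced below.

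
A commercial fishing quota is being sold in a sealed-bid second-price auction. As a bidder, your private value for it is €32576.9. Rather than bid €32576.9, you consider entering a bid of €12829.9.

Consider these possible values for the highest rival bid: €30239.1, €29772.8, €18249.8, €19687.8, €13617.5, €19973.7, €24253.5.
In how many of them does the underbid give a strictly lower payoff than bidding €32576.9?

7

The deviation hurts exactly when the highest competing bid lies strictly between €12829.9 and €32576.9 — underbidding then forfeits a profitable win.
€30239.1: inside the interval → strictly worse (loss €2337.8).
€29772.8: inside the interval → strictly worse (loss €2804.1).
€18249.8: inside the interval → strictly worse (loss €14327.1).
€19687.8: inside the interval → strictly worse (loss €12889.1).
€13617.5: inside the interval → strictly worse (loss €18959.4).
€19973.7: inside the interval → strictly worse (loss €12603.2).
€24253.5: inside the interval → strictly worse (loss €8323.4).
Count: 7.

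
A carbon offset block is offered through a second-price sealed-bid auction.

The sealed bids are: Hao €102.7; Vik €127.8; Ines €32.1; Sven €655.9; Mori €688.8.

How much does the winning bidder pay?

€655.9

Highest bid: Mori at €688.8, so Mori wins.
Second-highest bid: Sven at €655.9 — that is the price the winner pays.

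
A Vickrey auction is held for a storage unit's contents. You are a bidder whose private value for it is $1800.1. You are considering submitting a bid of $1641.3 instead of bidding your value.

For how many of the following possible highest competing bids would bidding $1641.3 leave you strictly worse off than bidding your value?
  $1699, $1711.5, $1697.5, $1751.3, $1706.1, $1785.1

6

The deviation hurts exactly when the highest competing bid lies strictly between $1641.3 and $1800.1 — underbidding then forfeits a profitable win.
$1699: inside the interval → strictly worse (loss $101.1).
$1711.5: inside the interval → strictly worse (loss $88.6).
$1697.5: inside the interval → strictly worse (loss $102.6).
$1751.3: inside the interval → strictly worse (loss $48.8).
$1706.1: inside the interval → strictly worse (loss $94).
$1785.1: inside the interval → strictly worse (loss $15).
Count: 6.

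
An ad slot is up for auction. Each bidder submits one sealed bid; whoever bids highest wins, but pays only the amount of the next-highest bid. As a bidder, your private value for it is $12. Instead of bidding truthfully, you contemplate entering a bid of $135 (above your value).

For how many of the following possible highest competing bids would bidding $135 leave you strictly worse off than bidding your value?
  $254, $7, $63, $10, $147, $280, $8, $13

The deviation hurts exactly when the highest competing bid lies strictly between $12 and $135 — overbidding then wins at a price above your value.
$254: above both → same outcome either way.
$7: below both → same outcome either way.
$63: inside the interval → strictly worse (loss $51).
$10: below both → same outcome either way.
$147: above both → same outcome either way.
$280: above both → same outcome either way.
$8: below both → same outcome either way.
$13: inside the interval → strictly worse (loss $1).
Count: 2.

2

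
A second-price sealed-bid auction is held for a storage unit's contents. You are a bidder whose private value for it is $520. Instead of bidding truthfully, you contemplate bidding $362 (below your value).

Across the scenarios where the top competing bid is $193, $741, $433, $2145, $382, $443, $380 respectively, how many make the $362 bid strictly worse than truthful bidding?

4

The deviation hurts exactly when the highest competing bid lies strictly between $362 and $520 — underbidding then forfeits a profitable win.
$193: below both → same outcome either way.
$741: above both → same outcome either way.
$433: inside the interval → strictly worse (loss $87).
$2145: above both → same outcome either way.
$382: inside the interval → strictly worse (loss $138).
$443: inside the interval → strictly worse (loss $77).
$380: inside the interval → strictly worse (loss $140).
Count: 4.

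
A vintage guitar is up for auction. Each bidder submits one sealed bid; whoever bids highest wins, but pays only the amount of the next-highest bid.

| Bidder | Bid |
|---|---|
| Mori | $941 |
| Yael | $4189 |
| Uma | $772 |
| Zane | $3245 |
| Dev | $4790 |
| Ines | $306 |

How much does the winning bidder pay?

Highest bid: Dev at $4790, so Dev wins.
Second-highest bid: Yael at $4189 — that is the price the winner pays.

$4189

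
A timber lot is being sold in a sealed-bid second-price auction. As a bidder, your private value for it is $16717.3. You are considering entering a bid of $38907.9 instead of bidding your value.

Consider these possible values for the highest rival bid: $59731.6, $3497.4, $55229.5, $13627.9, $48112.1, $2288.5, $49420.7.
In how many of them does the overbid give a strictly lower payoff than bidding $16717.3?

0

The deviation hurts exactly when the highest competing bid lies strictly between $16717.3 and $38907.9 — overbidding then wins at a price above your value.
$59731.6: above both → same outcome either way.
$3497.4: below both → same outcome either way.
$55229.5: above both → same outcome either way.
$13627.9: below both → same outcome either way.
$48112.1: above both → same outcome either way.
$2288.5: below both → same outcome either way.
$49420.7: above both → same outcome either way.
Count: 0.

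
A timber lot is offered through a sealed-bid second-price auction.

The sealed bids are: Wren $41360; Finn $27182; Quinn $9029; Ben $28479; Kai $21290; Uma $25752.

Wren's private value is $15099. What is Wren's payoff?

Highest bid: Wren at $41360, so Wren wins.
Second-highest bid: Ben at $28479 — that is the price the winner pays.
Wren's payoff = value − price = $15099 − $28479 = −$13380.

−$13380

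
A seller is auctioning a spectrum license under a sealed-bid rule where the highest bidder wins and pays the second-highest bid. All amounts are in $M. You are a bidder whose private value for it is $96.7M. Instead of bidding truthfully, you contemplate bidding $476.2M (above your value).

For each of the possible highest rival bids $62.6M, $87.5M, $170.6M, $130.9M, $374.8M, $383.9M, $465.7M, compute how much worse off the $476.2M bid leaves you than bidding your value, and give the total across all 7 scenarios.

The deviation costs you only when the competing bid falls strictly between $96.7M and $476.2M; elsewhere both bids give the same outcome.
$62.6M: outcomes coincide → loss $0M.
$87.5M: outcomes coincide → loss $0M.
$170.6M: truthful payoff $0M, deviation payoff −$73.9M → loss $73.9M.
$130.9M: truthful payoff $0M, deviation payoff −$34.2M → loss $34.2M.
$374.8M: truthful payoff $0M, deviation payoff −$278.1M → loss $278.1M.
$383.9M: truthful payoff $0M, deviation payoff −$287.2M → loss $287.2M.
$465.7M: truthful payoff $0M, deviation payoff −$369M → loss $369M.
Total loss = $73.9M + $34.2M + $278.1M + $287.2M + $369M = $1042.4M.

$1042.4M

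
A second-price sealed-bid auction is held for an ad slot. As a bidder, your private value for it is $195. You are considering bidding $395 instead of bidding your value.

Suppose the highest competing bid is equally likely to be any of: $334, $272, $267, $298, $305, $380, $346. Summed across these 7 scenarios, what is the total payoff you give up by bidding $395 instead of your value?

$837

The deviation costs you only when the competing bid falls strictly between $195 and $395; elsewhere both bids give the same outcome.
$334: truthful payoff $0, deviation payoff −$139 → loss $139.
$272: truthful payoff $0, deviation payoff −$77 → loss $77.
$267: truthful payoff $0, deviation payoff −$72 → loss $72.
$298: truthful payoff $0, deviation payoff −$103 → loss $103.
$305: truthful payoff $0, deviation payoff −$110 → loss $110.
$380: truthful payoff $0, deviation payoff −$185 → loss $185.
$346: truthful payoff $0, deviation payoff −$151 → loss $151.
Total loss = $139 + $77 + $72 + $103 + $110 + $185 + $151 = $837.
Truthful bidding weakly dominates here: raising your bid can only win items priced above your value, and lowering it can only forfeit items priced below.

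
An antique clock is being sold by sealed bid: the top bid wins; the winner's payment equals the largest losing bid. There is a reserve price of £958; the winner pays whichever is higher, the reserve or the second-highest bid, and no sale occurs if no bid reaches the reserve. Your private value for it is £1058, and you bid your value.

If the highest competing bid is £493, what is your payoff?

Your bid £1058 is the highest and exceeds the reserve.
Price = max(second-highest bid, reserve) = max(£493, £958) = £958.
Payoff = £1058 − £958 = £100.

£100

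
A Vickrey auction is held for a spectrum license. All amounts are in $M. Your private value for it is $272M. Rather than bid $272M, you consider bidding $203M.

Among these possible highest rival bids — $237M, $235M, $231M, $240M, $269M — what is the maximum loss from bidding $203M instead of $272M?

$41M

$237M: truthful gives $35M, deviation gives $0M → loss $35M.
$235M: truthful gives $37M, deviation gives $0M → loss $37M.
$231M: truthful gives $41M, deviation gives $0M → loss $41M.
$240M: truthful gives $32M, deviation gives $0M → loss $32M.
$269M: truthful gives $3M, deviation gives $0M → loss $3M.
Maximum loss: $41M.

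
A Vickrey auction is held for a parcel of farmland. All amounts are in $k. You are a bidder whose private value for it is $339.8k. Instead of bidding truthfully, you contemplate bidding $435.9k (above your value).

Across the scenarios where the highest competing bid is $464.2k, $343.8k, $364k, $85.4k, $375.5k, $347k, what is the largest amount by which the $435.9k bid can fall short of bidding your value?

$464.2k: same outcome either way → loss $0k.
$343.8k: truthful gives $0k, deviation gives −$4k → loss $4k.
$364k: truthful gives $0k, deviation gives −$24.2k → loss $24.2k.
$85.4k: same outcome either way → loss $0k.
$375.5k: truthful gives $0k, deviation gives −$35.7k → loss $35.7k.
$347k: truthful gives $0k, deviation gives −$7.2k → loss $7.2k.
Maximum loss: $35.7k.

$35.7k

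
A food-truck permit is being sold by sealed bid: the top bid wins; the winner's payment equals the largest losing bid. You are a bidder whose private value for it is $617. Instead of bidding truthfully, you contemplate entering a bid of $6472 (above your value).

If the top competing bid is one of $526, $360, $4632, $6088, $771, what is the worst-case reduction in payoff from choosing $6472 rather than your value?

$526: same outcome either way → loss $0.
$360: same outcome either way → loss $0.
$4632: truthful gives $0, deviation gives −$4015 → loss $4015.
$6088: truthful gives $0, deviation gives −$5471 → loss $5471.
$771: truthful gives $0, deviation gives −$154 → loss $154.
Maximum loss: $5471.

$5471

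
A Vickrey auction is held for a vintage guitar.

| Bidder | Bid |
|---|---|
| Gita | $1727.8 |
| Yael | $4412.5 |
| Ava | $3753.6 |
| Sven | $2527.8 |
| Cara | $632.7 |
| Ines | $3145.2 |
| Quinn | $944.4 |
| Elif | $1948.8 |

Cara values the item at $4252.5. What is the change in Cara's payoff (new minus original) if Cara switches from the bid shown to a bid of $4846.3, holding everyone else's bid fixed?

The highest bid among the other bidders is $4412.5; Cara's bid doesn't change that.
Original bid $632.7: Cara is not highest (top rival bid is $4412.5); payoff $0.
Alternative bid $4846.3: Cara is highest, pays the top rival bid $4412.5; payoff $4252.5 − $4412.5 = −$160.
Change in payoff = −$160 − ($0) = −$160.

−$160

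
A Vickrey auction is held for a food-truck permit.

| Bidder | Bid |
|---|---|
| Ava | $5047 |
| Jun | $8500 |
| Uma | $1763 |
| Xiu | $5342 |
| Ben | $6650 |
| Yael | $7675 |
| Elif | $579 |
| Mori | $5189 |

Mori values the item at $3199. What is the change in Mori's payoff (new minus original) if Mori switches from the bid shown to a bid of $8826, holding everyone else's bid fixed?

The highest bid among the other bidders is $8500; Mori's bid doesn't change that.
Original bid $5189: Mori is not highest (top rival bid is $8500); payoff $0.
Alternative bid $8826: Mori is highest, pays the top rival bid $8500; payoff $3199 − $8500 = −$5301.
Change in payoff = −$5301 − ($0) = −$5301.

−$5301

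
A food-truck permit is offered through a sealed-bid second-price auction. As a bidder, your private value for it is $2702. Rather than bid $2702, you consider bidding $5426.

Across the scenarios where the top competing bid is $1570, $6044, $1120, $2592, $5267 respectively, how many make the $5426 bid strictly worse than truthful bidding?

The deviation hurts exactly when the highest competing bid lies strictly between $2702 and $5426 — overbidding then wins at a price above your value.
$1570: below both → same outcome either way.
$6044: above both → same outcome either way.
$1120: below both → same outcome either way.
$2592: below both → same outcome either way.
$5267: inside the interval → strictly worse (loss $2565).
Count: 1.

1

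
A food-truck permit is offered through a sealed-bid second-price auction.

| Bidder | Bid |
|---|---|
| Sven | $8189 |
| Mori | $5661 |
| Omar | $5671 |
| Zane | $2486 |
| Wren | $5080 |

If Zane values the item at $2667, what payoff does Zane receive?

$0

Highest bid: Sven at $8189, so Sven wins.
Second-highest bid: Omar at $5671 — that is the price the winner pays.
Zane did not win, so Zane pays nothing and receives nothing: payoff $0.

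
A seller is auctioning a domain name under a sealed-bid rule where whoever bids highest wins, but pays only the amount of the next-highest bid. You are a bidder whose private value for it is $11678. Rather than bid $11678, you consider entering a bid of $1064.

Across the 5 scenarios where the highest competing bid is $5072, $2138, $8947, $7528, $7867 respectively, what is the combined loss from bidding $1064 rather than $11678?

The deviation costs you only when the competing bid falls strictly between $1064 and $11678; elsewhere both bids give the same outcome.
$5072: truthful payoff $6606, deviation payoff $0 → loss $6606.
$2138: truthful payoff $9540, deviation payoff $0 → loss $9540.
$8947: truthful payoff $2731, deviation payoff $0 → loss $2731.
$7528: truthful payoff $4150, deviation payoff $0 → loss $4150.
$7867: truthful payoff $3811, deviation payoff $0 → loss $3811.
Total loss = $6606 + $9540 + $2731 + $4150 + $3811 = $26838.

$26838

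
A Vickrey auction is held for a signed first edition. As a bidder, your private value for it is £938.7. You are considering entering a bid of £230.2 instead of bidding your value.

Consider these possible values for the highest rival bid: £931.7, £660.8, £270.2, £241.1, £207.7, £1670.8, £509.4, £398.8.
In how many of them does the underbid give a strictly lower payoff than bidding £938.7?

6

The deviation hurts exactly when the highest competing bid lies strictly between £230.2 and £938.7 — underbidding then forfeits a profitable win.
£931.7: inside the interval → strictly worse (loss £7).
£660.8: inside the interval → strictly worse (loss £277.9).
£270.2: inside the interval → strictly worse (loss £668.5).
£241.1: inside the interval → strictly worse (loss £697.6).
£207.7: below both → same outcome either way.
£1670.8: above both → same outcome either way.
£509.4: inside the interval → strictly worse (loss £429.3).
£398.8: inside the interval → strictly worse (loss £539.9).
Count: 6.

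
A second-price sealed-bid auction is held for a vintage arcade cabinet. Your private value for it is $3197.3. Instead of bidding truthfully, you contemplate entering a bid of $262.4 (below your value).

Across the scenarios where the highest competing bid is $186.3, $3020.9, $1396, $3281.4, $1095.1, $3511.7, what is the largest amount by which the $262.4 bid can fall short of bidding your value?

$2102.2

$186.3: same outcome either way → loss $0.
$3020.9: truthful gives $176.4, deviation gives $0 → loss $176.4.
$1396: truthful gives $1801.3, deviation gives $0 → loss $1801.3.
$3281.4: same outcome either way → loss $0.
$1095.1: truthful gives $2102.2, deviation gives $0 → loss $2102.2.
$3511.7: same outcome either way → loss $0.
Maximum loss: $2102.2.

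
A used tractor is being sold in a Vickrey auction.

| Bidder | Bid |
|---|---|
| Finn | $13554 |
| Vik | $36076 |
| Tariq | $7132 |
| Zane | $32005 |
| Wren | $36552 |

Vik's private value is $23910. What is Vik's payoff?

$0

Highest bid: Wren at $36552, so Wren wins.
Second-highest bid: Vik at $36076 — that is the price the winner pays.
Vik did not win, so Vik pays nothing and receives nothing: payoff $0.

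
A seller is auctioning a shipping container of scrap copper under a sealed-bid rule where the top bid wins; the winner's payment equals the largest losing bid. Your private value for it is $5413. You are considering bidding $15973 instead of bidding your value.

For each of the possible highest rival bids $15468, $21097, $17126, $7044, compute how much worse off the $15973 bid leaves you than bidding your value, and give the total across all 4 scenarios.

The deviation costs you only when the competing bid falls strictly between $5413 and $15973; elsewhere both bids give the same outcome.
$15468: truthful payoff $0, deviation payoff −$10055 → loss $10055.
$21097: outcomes coincide → loss $0.
$17126: outcomes coincide → loss $0.
$7044: truthful payoff $0, deviation payoff −$1631 → loss $1631.
Total loss = $10055 + $1631 = $11686.

$11686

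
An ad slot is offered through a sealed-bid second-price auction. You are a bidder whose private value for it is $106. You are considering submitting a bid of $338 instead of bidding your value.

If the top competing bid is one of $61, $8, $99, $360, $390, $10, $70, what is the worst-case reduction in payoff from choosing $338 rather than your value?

$61: same outcome either way → loss $0.
$8: same outcome either way → loss $0.
$99: same outcome either way → loss $0.
$360: same outcome either way → loss $0.
$390: same outcome either way → loss $0.
$10: same outcome either way → loss $0.
$70: same outcome either way → loss $0.
Maximum loss: $0.

$0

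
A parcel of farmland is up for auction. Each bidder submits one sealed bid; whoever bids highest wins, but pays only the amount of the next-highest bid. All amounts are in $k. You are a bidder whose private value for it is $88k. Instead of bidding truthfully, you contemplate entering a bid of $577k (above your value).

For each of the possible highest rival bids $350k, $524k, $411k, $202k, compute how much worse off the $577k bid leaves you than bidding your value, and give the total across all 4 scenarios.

The deviation costs you only when the competing bid falls strictly between $88k and $577k; elsewhere both bids give the same outcome.
$350k: truthful payoff $0k, deviation payoff −$262k → loss $262k.
$524k: truthful payoff $0k, deviation payoff −$436k → loss $436k.
$411k: truthful payoff $0k, deviation payoff −$323k → loss $323k.
$202k: truthful payoff $0k, deviation payoff −$114k → loss $114k.
Total loss = $262k + $436k + $323k + $114k = $1135k.
Truthful bidding weakly dominates here: raising your bid can only win items priced above your value, and lowering it can only forfeit items priced below.

$1135k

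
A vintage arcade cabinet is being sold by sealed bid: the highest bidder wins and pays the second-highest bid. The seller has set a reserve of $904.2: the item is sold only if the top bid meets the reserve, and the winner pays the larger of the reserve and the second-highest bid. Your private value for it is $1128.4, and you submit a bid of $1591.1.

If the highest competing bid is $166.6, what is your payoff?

Your bid $1591.1 is the highest and exceeds the reserve.
Price = max(second-highest bid, reserve) = max($166.6, $904.2) = $904.2.
Payoff = $1128.4 − $904.2 = $224.2.

$224.2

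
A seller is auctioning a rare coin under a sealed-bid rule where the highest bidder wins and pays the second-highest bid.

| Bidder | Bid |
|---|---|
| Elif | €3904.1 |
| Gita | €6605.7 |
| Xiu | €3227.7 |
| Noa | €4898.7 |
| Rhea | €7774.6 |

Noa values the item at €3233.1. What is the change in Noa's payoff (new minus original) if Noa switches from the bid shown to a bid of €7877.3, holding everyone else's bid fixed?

−€4541.5

The highest bid among the other bidders is €7774.6; Noa's bid doesn't change that.
Original bid €4898.7: Noa is not highest (top rival bid is €7774.6); payoff €0.
Alternative bid €7877.3: Noa is highest, pays the top rival bid €7774.6; payoff €3233.1 − €7774.6 = −€4541.5.
Change in payoff = −€4541.5 − (€0) = −€4541.5.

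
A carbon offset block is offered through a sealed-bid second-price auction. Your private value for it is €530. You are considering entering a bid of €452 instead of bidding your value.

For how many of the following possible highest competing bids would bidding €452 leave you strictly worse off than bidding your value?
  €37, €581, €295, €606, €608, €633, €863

0

The deviation hurts exactly when the highest competing bid lies strictly between €452 and €530 — underbidding then forfeits a profitable win.
€37: below both → same outcome either way.
€581: above both → same outcome either way.
€295: below both → same outcome either way.
€606: above both → same outcome either way.
€608: above both → same outcome either way.
€633: above both → same outcome either way.
€863: above both → same outcome either way.
Count: 0.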